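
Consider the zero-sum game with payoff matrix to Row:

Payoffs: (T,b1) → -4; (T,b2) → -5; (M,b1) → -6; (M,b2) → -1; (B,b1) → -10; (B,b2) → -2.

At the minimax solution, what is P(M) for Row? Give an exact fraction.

1/6

Row minima: T → -5, M → -6, B → -10; maximin = -5.
Column maxima: b1 → -4, b2 → -1; minimax = -4.
-5 ≠ -4, so there is no saddle point; optimal play is mixed.
B is strictly dominated by M, so Row never plays it.
On the remaining 2×2 (T, M vs b1, b2):
Let Row play T with probability p. Expected payoff against b1: (-4)p + (-6)(1−p) = 2p − 6; against b2: (-5)p + (-1)(1−p) = −4p − 1.
Setting these equal: 2p − 6 = −4p − 1 ⇒ 6p = 5 ⇒ p = 5/6, and the value is (2)·(5/6) − 6 = -13/3.
For Column: with q = P(b1), equating T's and M's payoffs gives q − 5 = −5q − 1 ⇒ q = 2/3.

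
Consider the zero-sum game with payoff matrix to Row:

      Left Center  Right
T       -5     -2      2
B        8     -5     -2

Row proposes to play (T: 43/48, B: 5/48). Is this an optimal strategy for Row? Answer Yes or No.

No

Against Left this mix gives (43/48)·(-5) + (5/48)·8 = -175/48.
Against Center this mix gives (43/48)·(-2) + (5/48)·(-5) = -37/16.
Against Right this mix gives (43/48)·2 + (5/48)·(-2) = 19/12.
Column will play Left, holding Row to -175/48. Shifting weight toward the row that does better against Left would raise this floor (the equalizing mix achieves -41/16 against both Left and Center), so the proposed strategy is not optimal.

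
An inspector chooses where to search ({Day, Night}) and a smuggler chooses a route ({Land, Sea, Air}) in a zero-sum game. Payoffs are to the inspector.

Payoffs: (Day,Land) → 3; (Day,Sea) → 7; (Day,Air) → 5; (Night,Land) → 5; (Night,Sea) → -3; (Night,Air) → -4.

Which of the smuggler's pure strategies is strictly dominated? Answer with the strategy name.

Air holds the inspector's payoff strictly below Sea in every row: 5 < 7, -4 < -3.
So Sea is strictly dominated for the smuggler.

Sea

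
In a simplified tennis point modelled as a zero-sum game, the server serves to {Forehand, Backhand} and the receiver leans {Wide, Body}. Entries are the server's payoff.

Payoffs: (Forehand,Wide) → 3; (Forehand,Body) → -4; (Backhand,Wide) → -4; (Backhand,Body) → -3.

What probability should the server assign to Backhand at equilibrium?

7/8

Row minima: Forehand → -4, Backhand → -4; maximin = -4.
Column maxima: Wide → 3, Body → -3; minimax = -3.
-4 ≠ -3, so there is no saddle point; optimal play is mixed.
Let the server play Forehand with probability p. Expected payoff against Wide: 3p + (-4)(1−p) = 7p − 4; against Body: (-4)p + (-3)(1−p) = −p − 3.
Setting these equal: 7p − 4 = −p − 3 ⇒ 8p = 1 ⇒ p = 1/8, and the value is (7)·(1/8) − 4 = -25/8.
For the receiver: with q = P(Wide), equating Forehand's and Backhand's payoffs gives 7q − 4 = −q − 3 ⇒ q = 1/8.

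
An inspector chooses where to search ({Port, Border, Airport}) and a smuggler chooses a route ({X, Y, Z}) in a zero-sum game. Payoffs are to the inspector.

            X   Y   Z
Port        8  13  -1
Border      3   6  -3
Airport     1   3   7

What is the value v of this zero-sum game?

Row minima: Port → -1, Border → -3, Airport → 1; maximin = 1.
Column maxima: X → 8, Y → 13, Z → 7; minimax = 7.
1 ≠ 7, so there is no saddle point; optimal play is mixed.
Border is strictly dominated by Port, so the inspector never plays it.
Y is strictly dominated by X (it gives the inspector strictly more in every row), so the smuggler never plays it.
On the remaining 2×2 (Port, Airport vs X, Z):
Let the inspector play Port with probability p. Expected payoff against X: 8p + 1(1−p) = 7p + 1; against Z: (-1)p + 7(1−p) = −8p + 7.
Setting these equal: 7p + 1 = −8p + 7 ⇒ 15p = 6 ⇒ p = 2/5, and the value is (7)·(2/5) + 1 = 19/5.
For the smuggler: with q = P(X), equating Port's and Airport's payoffs gives 9q − 1 = −6q + 7 ⇒ q = 8/15.

19/5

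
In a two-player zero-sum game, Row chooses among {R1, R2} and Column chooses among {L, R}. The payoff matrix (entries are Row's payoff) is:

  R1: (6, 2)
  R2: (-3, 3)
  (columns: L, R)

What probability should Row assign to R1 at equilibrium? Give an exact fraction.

3/5

Row minima: R1 → 2, R2 → -3; maximin = 2.
Column maxima: L → 6, R → 3; minimax = 3.
2 ≠ 3, so there is no saddle point; optimal play is mixed.
Let Row play R1 with probability p. Expected payoff against L: 6p + (-3)(1−p) = 9p − 3; against R: 2p + 3(1−p) = −p + 3.
Setting these equal: 9p − 3 = −p + 3 ⇒ 10p = 6 ⇒ p = 3/5, and the value is (9)·(3/5) − 3 = 12/5.
For Column: with q = P(L), equating R1's and R2's payoffs gives 4q + 2 = −6q + 3 ⇒ q = 1/10.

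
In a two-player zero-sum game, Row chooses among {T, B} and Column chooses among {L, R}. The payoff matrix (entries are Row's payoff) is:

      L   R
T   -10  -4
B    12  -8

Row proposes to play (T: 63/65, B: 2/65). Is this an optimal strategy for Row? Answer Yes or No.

Against L this mix gives (63/65)·(-10) + (2/65)·12 = -606/65.
Against R this mix gives (63/65)·(-4) + (2/65)·(-8) = -268/65.
Column will play L, holding Row to -606/65. Shifting weight toward the row that does better against L would raise this floor (the equalizing mix achieves -64/13 against both L and R), so the proposed strategy is not optimal.

No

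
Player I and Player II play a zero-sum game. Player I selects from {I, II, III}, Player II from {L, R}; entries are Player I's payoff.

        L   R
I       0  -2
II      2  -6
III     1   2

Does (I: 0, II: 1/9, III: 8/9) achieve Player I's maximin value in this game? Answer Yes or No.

Against L this mix gives (1/9)·2 + (8/9)·1 = 10/9.
Against R this mix gives (1/9)·(-6) + (8/9)·2 = 10/9.
All of Player II's active replies (L, R) yield 10/9, and no column does worse for Player I. The mix makes Player II indifferent and guarantees 10/9, so it is optimal.

Yes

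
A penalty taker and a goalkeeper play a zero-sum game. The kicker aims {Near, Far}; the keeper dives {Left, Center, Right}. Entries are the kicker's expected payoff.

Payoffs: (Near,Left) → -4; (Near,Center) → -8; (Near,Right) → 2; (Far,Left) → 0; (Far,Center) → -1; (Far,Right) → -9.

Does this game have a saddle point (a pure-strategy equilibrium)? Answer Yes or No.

Row minima: Near → -8, Far → -9; maximin = -8.
Column maxima: Left → 0, Center → -1, Right → 2; minimax = -1.
-8 ≠ -1, so no pure-strategy equilibrium exists.

No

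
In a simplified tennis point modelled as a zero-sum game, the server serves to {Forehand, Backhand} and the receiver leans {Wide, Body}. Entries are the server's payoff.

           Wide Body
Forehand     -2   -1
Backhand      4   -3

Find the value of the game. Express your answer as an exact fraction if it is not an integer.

Row minima: Forehand → -2, Backhand → -3; maximin = -2.
Column maxima: Wide → 4, Body → -1; minimax = -1.
-2 ≠ -1, so there is no saddle point; optimal play is mixed.
Let the server play Forehand with probability p. Expected payoff against Wide: (-2)p + 4(1−p) = −6p + 4; against Body: (-1)p + (-3)(1−p) = 2p − 3.
Setting these equal: −6p + 4 = 2p − 3 ⇒ −8p = -7 ⇒ p = 7/8, and the value is (-6)·(7/8) + 4 = -5/4.
For the receiver: with q = P(Wide), equating Forehand's and Backhand's payoffs gives −q − 1 = 7q − 3 ⇒ q = 1/4.

-5/4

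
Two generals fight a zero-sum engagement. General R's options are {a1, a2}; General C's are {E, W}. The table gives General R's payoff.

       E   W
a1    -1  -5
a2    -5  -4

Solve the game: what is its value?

-21/5

Row minima: a1 → -5, a2 → -5; maximin = -5.
Column maxima: E → -1, W → -4; minimax = -4.
-5 ≠ -4, so there is no saddle point; optimal play is mixed.
Let General R play a1 with probability p. Expected payoff against E: (-1)p + (-5)(1−p) = 4p − 5; against W: (-5)p + (-4)(1−p) = −p − 4.
Setting these equal: 4p − 5 = −p − 4 ⇒ 5p = 1 ⇒ p = 1/5, and the value is (4)·(1/5) − 5 = -21/5.
For General C: with q = P(E), equating a1's and a2's payoffs gives 4q − 5 = −q − 4 ⇒ q = 1/5.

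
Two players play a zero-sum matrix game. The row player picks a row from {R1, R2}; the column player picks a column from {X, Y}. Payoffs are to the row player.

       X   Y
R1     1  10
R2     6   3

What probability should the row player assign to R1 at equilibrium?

Row minima: R1 → 1, R2 → 3; maximin = 3.
Column maxima: X → 6, Y → 10; minimax = 6.
3 ≠ 6, so there is no saddle point; optimal play is mixed.
Let the row player play R1 with probability p. Expected payoff against X: 1p + 6(1−p) = −5p + 6; against Y: 10p + 3(1−p) = 7p + 3.
Setting these equal: −5p + 6 = 7p + 3 ⇒ −12p = -3 ⇒ p = 1/4, and the value is (-5)·(1/4) + 6 = 19/4.
For the column player: with q = P(X), equating R1's and R2's payoffs gives −9q + 10 = 3q + 3 ⇒ q = 7/12.

1/4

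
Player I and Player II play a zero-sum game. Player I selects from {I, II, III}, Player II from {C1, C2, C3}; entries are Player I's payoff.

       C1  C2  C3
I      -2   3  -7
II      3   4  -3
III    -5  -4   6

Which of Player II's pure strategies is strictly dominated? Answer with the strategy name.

C2

C1 holds Player I's payoff strictly below C2 in every row: -2 < 3, 3 < 4, -5 < -4.
So C2 is strictly dominated for Player II.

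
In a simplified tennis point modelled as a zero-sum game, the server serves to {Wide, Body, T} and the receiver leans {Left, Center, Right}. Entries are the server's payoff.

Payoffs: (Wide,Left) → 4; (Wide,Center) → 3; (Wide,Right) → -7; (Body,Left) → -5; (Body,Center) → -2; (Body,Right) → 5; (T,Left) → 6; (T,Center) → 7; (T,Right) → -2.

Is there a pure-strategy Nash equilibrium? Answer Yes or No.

No

Row minima: Wide → -7, Body → -5, T → -2; maximin = -2.
Column maxima: Left → 6, Center → 7, Right → 5; minimax = 5.
-2 ≠ 5, so no pure-strategy equilibrium exists.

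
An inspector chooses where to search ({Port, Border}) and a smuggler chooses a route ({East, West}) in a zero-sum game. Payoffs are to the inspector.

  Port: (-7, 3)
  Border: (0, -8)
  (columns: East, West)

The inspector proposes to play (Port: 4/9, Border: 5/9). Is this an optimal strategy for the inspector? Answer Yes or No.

Yes

Against East this mix gives (4/9)·(-7) + (5/9)·0 = -28/9.
Against West this mix gives (4/9)·3 + (5/9)·(-8) = -28/9.
All of the smuggler's active replies (East, West) yield -28/9, and no column does worse for the inspector. The mix makes the smuggler indifferent and guarantees -28/9, so it is optimal.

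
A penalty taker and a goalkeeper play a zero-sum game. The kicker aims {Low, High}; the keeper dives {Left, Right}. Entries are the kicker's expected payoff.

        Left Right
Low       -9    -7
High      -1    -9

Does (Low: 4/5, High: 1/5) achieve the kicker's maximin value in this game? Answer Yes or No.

Against Left this mix gives (4/5)·(-9) + (1/5)·(-1) = -37/5.
Against Right this mix gives (4/5)·(-7) + (1/5)·(-9) = -37/5.
All of the keeper's active replies (Left, Right) yield -37/5, and no column does worse for the kicker. The mix makes the keeper indifferent and guarantees -37/5, so it is optimal.

Yes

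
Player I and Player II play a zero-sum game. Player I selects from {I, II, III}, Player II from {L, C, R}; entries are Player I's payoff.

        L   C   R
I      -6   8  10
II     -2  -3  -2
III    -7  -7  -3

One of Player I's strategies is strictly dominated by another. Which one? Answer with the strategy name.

I gives a strictly higher payoff than III against every column: -6 > -7, 8 > -7, 10 > -3.
So III is strictly dominated and Player I never plays it.

III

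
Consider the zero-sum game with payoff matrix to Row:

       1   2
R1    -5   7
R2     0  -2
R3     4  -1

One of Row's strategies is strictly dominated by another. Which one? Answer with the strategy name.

R3 gives a strictly higher payoff than R2 against every column: 4 > 0, -1 > -2.
So R2 is strictly dominated and Row never plays it.

R2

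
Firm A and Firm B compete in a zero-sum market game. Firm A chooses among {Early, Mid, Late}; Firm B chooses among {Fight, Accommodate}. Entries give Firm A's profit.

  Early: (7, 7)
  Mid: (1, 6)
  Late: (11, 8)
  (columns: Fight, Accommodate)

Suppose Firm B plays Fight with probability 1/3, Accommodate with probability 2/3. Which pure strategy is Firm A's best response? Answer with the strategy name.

Expected payoff of Early: (1/3)·7 + (2/3)·7 = 7.
Expected payoff of Mid: (1/3)·1 + (2/3)·6 = 13/3.
Expected payoff of Late: (1/3)·11 + (2/3)·8 = 9.
The largest is 9, so Firm A's best response is Late.

Late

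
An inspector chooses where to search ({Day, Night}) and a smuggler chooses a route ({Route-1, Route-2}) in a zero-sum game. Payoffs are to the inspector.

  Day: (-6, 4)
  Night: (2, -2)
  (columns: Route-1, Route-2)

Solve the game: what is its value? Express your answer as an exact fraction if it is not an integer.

-2/7

Row minima: Day → -6, Night → -2; maximin = -2.
Column maxima: Route-1 → 2, Route-2 → 4; minimax = 2.
-2 ≠ 2, so there is no saddle point; optimal play is mixed.
Let the inspector play Day with probability p. Expected payoff against Route-1: (-6)p + 2(1−p) = −8p + 2; against Route-2: 4p + (-2)(1−p) = 6p − 2.
Setting these equal: −8p + 2 = 6p − 2 ⇒ −14p = -4 ⇒ p = 2/7, and the value is (-8)·(2/7) + 2 = -2/7.
For the smuggler: with q = P(Route-1), equating Day's and Night's payoffs gives −10q + 4 = 4q − 2 ⇒ q = 3/7.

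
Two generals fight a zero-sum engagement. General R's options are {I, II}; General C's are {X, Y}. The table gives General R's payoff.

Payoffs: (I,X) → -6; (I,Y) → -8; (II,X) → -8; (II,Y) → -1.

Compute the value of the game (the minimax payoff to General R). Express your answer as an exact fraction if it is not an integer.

Row minima: I → -8, II → -8; maximin = -8.
Column maxima: X → -6, Y → -1; minimax = -6.
-8 ≠ -6, so there is no saddle point; optimal play is mixed.
Let General R play I with probability p. Expected payoff against X: (-6)p + (-8)(1−p) = 2p − 8; against Y: (-8)p + (-1)(1−p) = −7p − 1.
Setting these equal: 2p − 8 = −7p − 1 ⇒ 9p = 7 ⇒ p = 7/9, and the value is (2)·(7/9) − 8 = -58/9.
For General C: with q = P(X), equating I's and II's payoffs gives 2q − 8 = −7q − 1 ⇒ q = 7/9.

-58/9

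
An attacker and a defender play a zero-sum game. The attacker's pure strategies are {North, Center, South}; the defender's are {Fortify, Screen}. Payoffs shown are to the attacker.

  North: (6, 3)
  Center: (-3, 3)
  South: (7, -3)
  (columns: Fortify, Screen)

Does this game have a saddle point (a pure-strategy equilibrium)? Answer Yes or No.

Yes

Row minima: North → 3, Center → -3, South → -3; maximin = 3.
Column maxima: Fortify → 7, Screen → 3; minimax = 3.
maximin = minimax = 3, so a saddle point exists.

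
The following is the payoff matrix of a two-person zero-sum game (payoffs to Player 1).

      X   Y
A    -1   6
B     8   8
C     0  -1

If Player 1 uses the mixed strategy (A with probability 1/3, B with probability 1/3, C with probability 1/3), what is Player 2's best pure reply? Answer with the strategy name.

X

If Player 2 plays X, Player 1's expected payoff is (1/3)·(-1) + (1/3)·8 + (1/3)·0 = 7/3.
If Player 2 plays Y, Player 1's expected payoff is (1/3)·6 + (1/3)·8 + (1/3)·(-1) = 13/3.
Player 2 minimizes Player 1's payoff; the smallest is 7/3, so the best response is X.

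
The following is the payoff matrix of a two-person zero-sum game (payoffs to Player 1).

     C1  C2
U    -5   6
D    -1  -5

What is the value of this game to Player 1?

Row minima: U → -5, D → -5; maximin = -5.
Column maxima: C1 → -1, C2 → 6; minimax = -1.
-5 ≠ -1, so there is no saddle point; optimal play is mixed.
Let Player 1 play U with probability p. Expected payoff against C1: (-5)p + (-1)(1−p) = −4p − 1; against C2: 6p + (-5)(1−p) = 11p − 5.
Setting these equal: −4p − 1 = 11p − 5 ⇒ −15p = -4 ⇒ p = 4/15, and the value is (-4)·(4/15) − 1 = -31/15.
For Player 2: with q = P(C1), equating U's and D's payoffs gives −11q + 6 = 4q − 5 ⇒ q = 11/15.

-31/15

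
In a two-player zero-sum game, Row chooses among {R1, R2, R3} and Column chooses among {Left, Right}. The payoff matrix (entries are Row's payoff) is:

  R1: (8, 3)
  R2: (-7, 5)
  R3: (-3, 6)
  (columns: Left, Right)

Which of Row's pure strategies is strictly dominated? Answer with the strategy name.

R2

R3 gives a strictly higher payoff than R2 against every column: -3 > -7, 6 > 5.
So R2 is strictly dominated and Row never plays it.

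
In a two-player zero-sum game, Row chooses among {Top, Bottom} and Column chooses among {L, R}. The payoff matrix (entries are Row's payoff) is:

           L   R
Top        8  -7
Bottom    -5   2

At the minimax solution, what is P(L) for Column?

9/22

Row minima: Top → -7, Bottom → -5; maximin = -5.
Column maxima: L → 8, R → 2; minimax = 2.
-5 ≠ 2, so there is no saddle point; optimal play is mixed.
Let Row play Top with probability p. Expected payoff against L: 8p + (-5)(1−p) = 13p − 5; against R: (-7)p + 2(1−p) = −9p + 2.
Setting these equal: 13p − 5 = −9p + 2 ⇒ 22p = 7 ⇒ p = 7/22, and the value is (13)·(7/22) − 5 = -19/22.
For Column: with q = P(L), equating Top's and Bottom's payoffs gives 15q − 7 = −7q + 2 ⇒ q = 9/22.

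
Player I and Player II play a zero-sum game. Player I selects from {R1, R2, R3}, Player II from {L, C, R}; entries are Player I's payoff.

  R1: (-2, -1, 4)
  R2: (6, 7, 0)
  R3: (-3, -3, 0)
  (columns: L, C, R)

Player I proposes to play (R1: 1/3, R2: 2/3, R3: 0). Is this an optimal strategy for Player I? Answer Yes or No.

No

Against L this mix gives (1/3)·(-2) + (2/3)·6 = 10/3.
Against C this mix gives (1/3)·(-1) + (2/3)·7 = 13/3.
Against R this mix gives (1/3)·4 + (2/3)·0 = 4/3.
Player II will play R, holding Player I to 4/3. Shifting weight toward the row that does better against R would raise this floor (the equalizing mix achieves 2 against both R and L), so the proposed strategy is not optimal.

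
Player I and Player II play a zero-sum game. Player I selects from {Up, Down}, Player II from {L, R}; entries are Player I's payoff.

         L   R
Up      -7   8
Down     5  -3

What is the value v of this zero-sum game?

19/23

Row minima: Up → -7, Down → -3; maximin = -3.
Column maxima: L → 5, R → 8; minimax = 5.
-3 ≠ 5, so there is no saddle point; optimal play is mixed.
Let Player I play Up with probability p. Expected payoff against L: (-7)p + 5(1−p) = −12p + 5; against R: 8p + (-3)(1−p) = 11p − 3.
Setting these equal: −12p + 5 = 11p − 3 ⇒ −23p = -8 ⇒ p = 8/23, and the value is (-12)·(8/23) + 5 = 19/23.
For Player II: with q = P(L), equating Up's and Down's payoffs gives −15q + 8 = 8q − 3 ⇒ q = 11/23.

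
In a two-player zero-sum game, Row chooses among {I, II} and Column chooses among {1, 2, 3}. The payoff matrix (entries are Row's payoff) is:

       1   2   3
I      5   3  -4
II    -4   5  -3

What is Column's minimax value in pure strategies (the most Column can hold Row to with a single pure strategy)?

-3

Column maxima: 1 → 5, 2 → 5, 3 → -3.
The smallest of these is -3.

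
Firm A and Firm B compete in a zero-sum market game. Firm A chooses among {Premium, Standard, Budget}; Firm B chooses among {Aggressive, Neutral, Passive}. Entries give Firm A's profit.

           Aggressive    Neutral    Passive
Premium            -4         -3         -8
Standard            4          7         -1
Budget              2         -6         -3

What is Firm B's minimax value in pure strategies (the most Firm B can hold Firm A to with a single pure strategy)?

Column maxima: Aggressive → 4, Neutral → 7, Passive → -1.
The smallest of these is -1.

-1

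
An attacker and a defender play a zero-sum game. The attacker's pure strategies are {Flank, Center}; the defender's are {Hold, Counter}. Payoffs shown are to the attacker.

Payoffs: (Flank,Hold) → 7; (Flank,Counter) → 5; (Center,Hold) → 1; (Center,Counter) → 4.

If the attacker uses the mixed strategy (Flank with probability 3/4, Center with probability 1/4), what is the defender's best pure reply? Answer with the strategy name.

Counter

If the defender plays Hold, the attacker's expected payoff is (3/4)·7 + (1/4)·1 = 11/2.
If the defender plays Counter, the attacker's expected payoff is (3/4)·5 + (1/4)·4 = 19/4.
The defender minimizes the attacker's payoff; the smallest is 19/4, so the best response is Counter.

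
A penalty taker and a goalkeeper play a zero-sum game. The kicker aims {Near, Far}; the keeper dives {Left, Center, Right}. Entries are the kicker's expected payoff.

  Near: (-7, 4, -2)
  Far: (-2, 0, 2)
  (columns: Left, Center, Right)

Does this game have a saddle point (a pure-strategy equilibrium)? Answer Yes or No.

Row minima: Near → -7, Far → -2; maximin = -2.
Column maxima: Left → -2, Center → 4, Right → 2; minimax = -2.
maximin = minimax = -2, so a saddle point exists.

Yes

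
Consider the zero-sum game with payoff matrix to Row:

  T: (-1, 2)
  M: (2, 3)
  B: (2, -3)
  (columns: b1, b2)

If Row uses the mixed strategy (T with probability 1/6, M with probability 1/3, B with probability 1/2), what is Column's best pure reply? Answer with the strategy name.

If Column plays b1, Row's expected payoff is (1/6)·(-1) + (1/3)·2 + (1/2)·2 = 3/2.
If Column plays b2, Row's expected payoff is (1/6)·2 + (1/3)·3 + (1/2)·(-3) = -1/6.
Column minimizes Row's payoff; the smallest is -1/6, so the best response is b2.

b2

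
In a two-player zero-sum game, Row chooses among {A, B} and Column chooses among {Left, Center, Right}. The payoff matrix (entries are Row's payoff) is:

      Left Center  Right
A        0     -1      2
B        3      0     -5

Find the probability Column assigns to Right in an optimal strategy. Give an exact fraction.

Row minima: A → -1, B → -5; maximin = -1.
Column maxima: Left → 3, Center → 0, Right → 2; minimax = 0.
-1 ≠ 0, so there is no saddle point; optimal play is mixed.
Left is strictly dominated by Center (it gives Row strictly more in every row), so Column never plays it.
On the remaining 2×2 (A, B vs Center, Right):
Let Row play A with probability p. Expected payoff against Center: (-1)p + 0(1−p) = −p; against Right: 2p + (-5)(1−p) = 7p − 5.
Setting these equal: −p = 7p − 5 ⇒ −8p = -5 ⇒ p = 5/8, and the value is (-1)·(5/8) = -5/8.
For Column: with q = P(Center), equating A's and B's payoffs gives −3q + 2 = 5q − 5 ⇒ q = 7/8.

1/8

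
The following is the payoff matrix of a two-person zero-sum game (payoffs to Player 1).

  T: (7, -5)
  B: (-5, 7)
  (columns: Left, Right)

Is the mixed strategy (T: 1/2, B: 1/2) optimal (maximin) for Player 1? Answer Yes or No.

Against Left this mix gives (1/2)·7 + (1/2)·(-5) = 1.
Against Right this mix gives (1/2)·(-5) + (1/2)·7 = 1.
All of Player 2's active replies (Left, Right) yield 1, and no column does worse for Player 1. The mix makes Player 2 indifferent and guarantees 1, so it is optimal.

Yes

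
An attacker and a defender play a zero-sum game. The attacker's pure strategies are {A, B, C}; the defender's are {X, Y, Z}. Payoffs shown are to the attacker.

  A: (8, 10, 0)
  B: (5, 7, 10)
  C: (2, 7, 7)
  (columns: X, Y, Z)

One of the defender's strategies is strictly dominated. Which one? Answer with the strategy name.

X holds the attacker's payoff strictly below Y in every row: 8 < 10, 5 < 7, 2 < 7.
So Y is strictly dominated for the defender.

Y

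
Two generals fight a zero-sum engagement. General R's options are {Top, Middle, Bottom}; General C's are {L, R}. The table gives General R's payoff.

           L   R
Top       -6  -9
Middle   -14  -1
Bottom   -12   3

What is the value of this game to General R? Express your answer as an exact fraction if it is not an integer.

-7

Row minima: Top → -9, Middle → -14, Bottom → -12; maximin = -9.
Column maxima: L → -6, R → 3; minimax = -6.
-9 ≠ -6, so there is no saddle point; optimal play is mixed.
Middle is strictly dominated by Bottom, so General R never plays it.
On the remaining 2×2 (Top, Bottom vs L, R):
Let General R play Top with probability p. Expected payoff against L: (-6)p + (-12)(1−p) = 6p − 12; against R: (-9)p + 3(1−p) = −12p + 3.
Setting these equal: 6p − 12 = −12p + 3 ⇒ 18p = 15 ⇒ p = 5/6, and the value is (6)·(5/6) − 12 = -7.
For General C: with q = P(L), equating Top's and Bottom's payoffs gives 3q − 9 = −15q + 3 ⇒ q = 2/3.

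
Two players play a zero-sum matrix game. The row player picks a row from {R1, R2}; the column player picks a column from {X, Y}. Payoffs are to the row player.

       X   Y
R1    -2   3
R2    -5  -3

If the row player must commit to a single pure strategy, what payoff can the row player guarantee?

Row minima: R1 → -2, R2 → -5.
The best of these is -2.

-2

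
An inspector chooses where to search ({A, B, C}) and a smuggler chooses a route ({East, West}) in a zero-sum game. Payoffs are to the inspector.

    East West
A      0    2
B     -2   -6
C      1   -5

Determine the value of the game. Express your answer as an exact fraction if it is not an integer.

Row minima: A → 0, B → -6, C → -5; maximin = 0.
Column maxima: East → 1, West → 2; minimax = 1.
0 ≠ 1, so there is no saddle point; optimal play is mixed.
B is strictly dominated by A, so the inspector never plays it.
On the remaining 2×2 (A, C vs East, West):
Let the inspector play A with probability p. Expected payoff against East: 0p + 1(1−p) = −p + 1; against West: 2p + (-5)(1−p) = 7p − 5.
Setting these equal: −p + 1 = 7p − 5 ⇒ −8p = -6 ⇒ p = 3/4, and the value is (-1)·(3/4) + 1 = 1/4.
For the smuggler: with q = P(East), equating A's and C's payoffs gives −2q + 2 = 6q − 5 ⇒ q = 7/8.

1/4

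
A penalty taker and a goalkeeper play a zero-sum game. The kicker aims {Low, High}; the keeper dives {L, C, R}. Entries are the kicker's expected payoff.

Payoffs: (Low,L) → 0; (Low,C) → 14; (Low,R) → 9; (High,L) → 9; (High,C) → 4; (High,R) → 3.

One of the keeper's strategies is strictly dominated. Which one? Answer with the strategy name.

R holds the kicker's payoff strictly below C in every row: 9 < 14, 3 < 4.
So C is strictly dominated for the keeper.

C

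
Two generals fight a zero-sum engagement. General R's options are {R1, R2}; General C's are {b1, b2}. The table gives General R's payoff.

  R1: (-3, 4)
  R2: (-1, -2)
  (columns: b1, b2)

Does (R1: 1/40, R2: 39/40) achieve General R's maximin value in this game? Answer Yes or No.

No

Against b1 this mix gives (1/40)·(-3) + (39/40)·(-1) = -21/20.
Against b2 this mix gives (1/40)·4 + (39/40)·(-2) = -37/20.
General C will play b2, holding General R to -37/20. Shifting weight toward the row that does better against b2 would raise this floor (the equalizing mix achieves -5/4 against both b2 and b1), so the proposed strategy is not optimal.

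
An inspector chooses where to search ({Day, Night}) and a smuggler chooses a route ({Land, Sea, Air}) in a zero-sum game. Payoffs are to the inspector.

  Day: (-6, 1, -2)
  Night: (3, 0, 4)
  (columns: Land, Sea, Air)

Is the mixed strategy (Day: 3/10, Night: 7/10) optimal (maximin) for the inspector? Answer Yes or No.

Against Land this mix gives (3/10)·(-6) + (7/10)·3 = 3/10.
Against Sea this mix gives (3/10)·1 + (7/10)·0 = 3/10.
Against Air this mix gives (3/10)·(-2) + (7/10)·4 = 11/5.
All of the smuggler's active replies (Land, Sea) yield 3/10, and no column does worse for the inspector. The mix makes the smuggler indifferent and guarantees 3/10, so it is optimal.

Yes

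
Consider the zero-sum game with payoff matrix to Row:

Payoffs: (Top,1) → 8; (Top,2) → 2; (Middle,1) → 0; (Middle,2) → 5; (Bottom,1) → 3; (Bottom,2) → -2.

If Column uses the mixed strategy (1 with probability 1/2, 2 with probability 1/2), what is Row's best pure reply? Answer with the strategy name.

Expected payoff of Top: (1/2)·8 + (1/2)·2 = 5.
Expected payoff of Middle: (1/2)·0 + (1/2)·5 = 5/2.
Expected payoff of Bottom: (1/2)·3 + (1/2)·(-2) = 1/2.
The largest is 5, so Row's best response is Top.

Top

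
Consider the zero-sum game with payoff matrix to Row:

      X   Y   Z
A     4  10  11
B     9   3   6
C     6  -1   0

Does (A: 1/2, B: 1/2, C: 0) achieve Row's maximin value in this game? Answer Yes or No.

Yes

Against X this mix gives (1/2)·4 + (1/2)·9 = 13/2.
Against Y this mix gives (1/2)·10 + (1/2)·3 = 13/2.
Against Z this mix gives (1/2)·11 + (1/2)·6 = 17/2.
All of Column's active replies (X, Y) yield 13/2, and no column does worse for Row. The mix makes Column indifferent and guarantees 13/2, so it is optimal.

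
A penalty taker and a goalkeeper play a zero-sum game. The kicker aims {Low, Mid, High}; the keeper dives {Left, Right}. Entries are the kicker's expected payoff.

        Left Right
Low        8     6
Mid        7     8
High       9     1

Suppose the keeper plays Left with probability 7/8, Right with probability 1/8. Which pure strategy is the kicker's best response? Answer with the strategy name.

Expected payoff of Low: (7/8)·8 + (1/8)·6 = 31/4.
Expected payoff of Mid: (7/8)·7 + (1/8)·8 = 57/8.
Expected payoff of High: (7/8)·9 + (1/8)·1 = 8.
The largest is 8, so the kicker's best response is High.

High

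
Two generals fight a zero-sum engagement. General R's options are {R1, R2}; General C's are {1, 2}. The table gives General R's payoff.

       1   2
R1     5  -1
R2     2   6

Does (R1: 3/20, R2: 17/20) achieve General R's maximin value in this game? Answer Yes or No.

No

Against 1 this mix gives (3/20)·5 + (17/20)·2 = 49/20.
Against 2 this mix gives (3/20)·(-1) + (17/20)·6 = 99/20.
General C will play 1, holding General R to 49/20. Shifting weight toward the row that does better against 1 would raise this floor (the equalizing mix achieves 16/5 against both 1 and 2), so the proposed strategy is not optimal.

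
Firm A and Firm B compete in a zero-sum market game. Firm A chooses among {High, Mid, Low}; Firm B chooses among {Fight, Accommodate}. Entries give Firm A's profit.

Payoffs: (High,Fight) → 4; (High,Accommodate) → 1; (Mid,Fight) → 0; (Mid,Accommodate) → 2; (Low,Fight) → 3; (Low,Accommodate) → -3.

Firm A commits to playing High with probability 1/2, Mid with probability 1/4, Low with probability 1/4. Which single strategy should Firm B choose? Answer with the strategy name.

If Firm B plays Fight, Firm A's expected payoff is (1/2)·4 + (1/4)·0 + (1/4)·3 = 11/4.
If Firm B plays Accommodate, Firm A's expected payoff is (1/2)·1 + (1/4)·2 + (1/4)·(-3) = 1/4.
Firm B minimizes Firm A's payoff; the smallest is 1/4, so the best response is Accommodate.

Accommodate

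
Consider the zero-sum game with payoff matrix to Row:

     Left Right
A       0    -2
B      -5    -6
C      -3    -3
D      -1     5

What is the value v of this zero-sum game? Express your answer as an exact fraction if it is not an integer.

Row minima: A → -2, B → -6, C → -3, D → -1; maximin = -1.
Column maxima: Left → 0, Right → 5; minimax = 0.
-1 ≠ 0, so there is no saddle point; optimal play is mixed.
B is strictly dominated by A, so Row never plays it.
C is strictly dominated by A, so Row never plays it.
On the remaining 2×2 (A, D vs Left, Right):
Let Row play A with probability p. Expected payoff against Left: 0p + (-1)(1−p) = p − 1; against Right: (-2)p + 5(1−p) = −7p + 5.
Setting these equal: p − 1 = −7p + 5 ⇒ 8p = 6 ⇒ p = 3/4, and the value is (1)·(3/4) − 1 = -1/4.
For Column: with q = P(Left), equating A's and D's payoffs gives 2q − 2 = −6q + 5 ⇒ q = 7/8.

-1/4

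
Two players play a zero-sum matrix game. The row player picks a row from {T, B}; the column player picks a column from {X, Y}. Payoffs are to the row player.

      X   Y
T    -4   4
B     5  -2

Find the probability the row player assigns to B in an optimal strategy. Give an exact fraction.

Row minima: T → -4, B → -2; maximin = -2.
Column maxima: X → 5, Y → 4; minimax = 4.
-2 ≠ 4, so there is no saddle point; optimal play is mixed.
Let the row player play T with probability p. Expected payoff against X: (-4)p + 5(1−p) = −9p + 5; against Y: 4p + (-2)(1−p) = 6p − 2.
Setting these equal: −9p + 5 = 6p − 2 ⇒ −15p = -7 ⇒ p = 7/15, and the value is (-9)·(7/15) + 5 = 4/5.
For the column player: with q = P(X), equating T's and B's payoffs gives −8q + 4 = 7q − 2 ⇒ q = 2/5.

8/15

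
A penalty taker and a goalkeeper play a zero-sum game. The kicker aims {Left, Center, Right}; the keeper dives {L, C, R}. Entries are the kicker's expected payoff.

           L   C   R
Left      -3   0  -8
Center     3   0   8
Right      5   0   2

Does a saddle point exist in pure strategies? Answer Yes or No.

Row minima: Left → -8, Center → 0, Right → 0; maximin = 0.
Column maxima: L → 5, C → 0, R → 8; minimax = 0.
maximin = minimax = 0, so a saddle point exists.

Yes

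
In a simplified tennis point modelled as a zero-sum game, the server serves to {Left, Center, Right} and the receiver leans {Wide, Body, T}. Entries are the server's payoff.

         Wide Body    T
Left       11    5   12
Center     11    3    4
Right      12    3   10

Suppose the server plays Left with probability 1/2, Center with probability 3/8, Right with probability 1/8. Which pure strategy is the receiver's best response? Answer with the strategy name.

If the receiver plays Wide, the server's expected payoff is (1/2)·11 + (3/8)·11 + (1/8)·12 = 89/8.
If the receiver plays Body, the server's expected payoff is (1/2)·5 + (3/8)·3 + (1/8)·3 = 4.
If the receiver plays T, the server's expected payoff is (1/2)·12 + (3/8)·4 + (1/8)·10 = 35/4.
The receiver minimizes the server's payoff; the smallest is 4, so the best response is Body.

Body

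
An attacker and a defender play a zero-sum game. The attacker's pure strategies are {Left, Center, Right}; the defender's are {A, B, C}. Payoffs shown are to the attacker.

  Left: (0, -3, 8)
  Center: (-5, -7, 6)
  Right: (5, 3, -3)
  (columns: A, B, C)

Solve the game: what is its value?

15/17

Row minima: Left → -3, Center → -7, Right → -3; maximin = -3.
Column maxima: A → 5, B → 3, C → 8; minimax = 3.
-3 ≠ 3, so there is no saddle point; optimal play is mixed.
Center is strictly dominated by Left, so the attacker never plays it.
A is strictly dominated by B (it gives the attacker strictly more in every row), so the defender never plays it.
On the remaining 2×2 (Left, Right vs B, C):
Let the attacker play Left with probability p. Expected payoff against B: (-3)p + 3(1−p) = −6p + 3; against C: 8p + (-3)(1−p) = 11p − 3.
Setting these equal: −6p + 3 = 11p − 3 ⇒ −17p = -6 ⇒ p = 6/17, and the value is (-6)·(6/17) + 3 = 15/17.
For the defender: with q = P(B), equating Left's and Right's payoffs gives −11q + 8 = 6q − 3 ⇒ q = 11/17.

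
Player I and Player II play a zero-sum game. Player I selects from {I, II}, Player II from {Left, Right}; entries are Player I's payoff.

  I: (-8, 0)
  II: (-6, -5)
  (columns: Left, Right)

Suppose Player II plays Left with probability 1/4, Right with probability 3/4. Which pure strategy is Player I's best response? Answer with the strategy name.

I

Expected payoff of I: (1/4)·(-8) + (3/4)·0 = -2.
Expected payoff of II: (1/4)·(-6) + (3/4)·(-5) = -21/4.
The largest is -2, so Player I's best response is I.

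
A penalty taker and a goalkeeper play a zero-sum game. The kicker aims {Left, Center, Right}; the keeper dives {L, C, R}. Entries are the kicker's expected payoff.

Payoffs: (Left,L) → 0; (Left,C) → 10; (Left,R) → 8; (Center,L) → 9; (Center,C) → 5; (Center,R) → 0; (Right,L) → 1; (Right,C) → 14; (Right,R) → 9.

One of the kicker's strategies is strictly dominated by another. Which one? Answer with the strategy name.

Right gives a strictly higher payoff than Left against every column: 1 > 0, 14 > 10, 9 > 8.
So Left is strictly dominated and the kicker never plays it.

Left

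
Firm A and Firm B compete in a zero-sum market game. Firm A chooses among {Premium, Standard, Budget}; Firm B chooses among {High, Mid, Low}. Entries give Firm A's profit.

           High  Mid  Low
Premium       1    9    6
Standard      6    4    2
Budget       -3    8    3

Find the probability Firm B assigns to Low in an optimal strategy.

5/9

Row minima: Premium → 1, Standard → 2, Budget → -3; maximin = 2.
Column maxima: High → 6, Mid → 9, Low → 6; minimax = 6.
2 ≠ 6, so there is no saddle point; optimal play is mixed.
Budget is strictly dominated by Premium, so Firm A never plays it.
Mid is strictly dominated by Low (it gives Firm A strictly more in every row), so Firm B never plays it.
On the remaining 2×2 (Premium, Standard vs High, Low):
Let Firm A play Premium with probability p. Expected payoff against High: 1p + 6(1−p) = −5p + 6; against Low: 6p + 2(1−p) = 4p + 2.
Setting these equal: −5p + 6 = 4p + 2 ⇒ −9p = -4 ⇒ p = 4/9, and the value is (-5)·(4/9) + 6 = 34/9.
For Firm B: with q = P(High), equating Premium's and Standard's payoffs gives −5q + 6 = 4q + 2 ⇒ q = 4/9.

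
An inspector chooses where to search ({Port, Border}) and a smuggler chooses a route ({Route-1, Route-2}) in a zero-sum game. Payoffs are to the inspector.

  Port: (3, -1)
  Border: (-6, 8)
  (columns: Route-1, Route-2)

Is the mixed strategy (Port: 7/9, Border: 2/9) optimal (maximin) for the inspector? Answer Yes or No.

Yes

Against Route-1 this mix gives (7/9)·3 + (2/9)·(-6) = 1.
Against Route-2 this mix gives (7/9)·(-1) + (2/9)·8 = 1.
All of the smuggler's active replies (Route-1, Route-2) yield 1, and no column does worse for the inspector. The mix makes the smuggler indifferent and guarantees 1, so it is optimal.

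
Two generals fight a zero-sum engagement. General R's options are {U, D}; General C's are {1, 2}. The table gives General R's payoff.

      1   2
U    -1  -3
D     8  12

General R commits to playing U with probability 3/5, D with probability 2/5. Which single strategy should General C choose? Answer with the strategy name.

1

If General C plays 1, General R's expected payoff is (3/5)·(-1) + (2/5)·8 = 13/5.
If General C plays 2, General R's expected payoff is (3/5)·(-3) + (2/5)·12 = 3.
General C minimizes General R's payoff; the smallest is 13/5, so the best response is 1.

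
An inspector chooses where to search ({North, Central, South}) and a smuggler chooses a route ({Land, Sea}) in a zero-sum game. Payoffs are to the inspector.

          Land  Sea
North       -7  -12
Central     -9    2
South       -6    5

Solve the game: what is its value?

Row minima: North → -12, Central → -9, South → -6; maximin = -6.
Column maxima: Land → -6, Sea → 5; minimax = -6.
Since maximin = minimax = -6, there is a saddle point and the value is -6.

-6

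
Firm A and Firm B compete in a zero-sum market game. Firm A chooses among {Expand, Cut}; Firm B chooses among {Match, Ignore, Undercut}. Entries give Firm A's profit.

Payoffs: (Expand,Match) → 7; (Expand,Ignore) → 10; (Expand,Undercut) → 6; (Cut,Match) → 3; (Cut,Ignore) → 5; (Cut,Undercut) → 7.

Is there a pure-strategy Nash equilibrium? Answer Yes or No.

Row minima: Expand → 6, Cut → 3; maximin = 6.
Column maxima: Match → 7, Ignore → 10, Undercut → 7; minimax = 7.
6 ≠ 7, so no pure-strategy equilibrium exists.

No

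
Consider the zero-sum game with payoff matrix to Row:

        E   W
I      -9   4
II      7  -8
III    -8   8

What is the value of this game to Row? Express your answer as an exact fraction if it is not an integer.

Row minima: I → -9, II → -8, III → -8; maximin = -8.
Column maxima: E → 7, W → 8; minimax = 7.
-8 ≠ 7, so there is no saddle point; optimal play is mixed.
I is strictly dominated by III, so Row never plays it.
On the remaining 2×2 (II, III vs E, W):
Let Row play II with probability p. Expected payoff against E: 7p + (-8)(1−p) = 15p − 8; against W: (-8)p + 8(1−p) = −16p + 8.
Setting these equal: 15p − 8 = −16p + 8 ⇒ 31p = 16 ⇒ p = 16/31, and the value is (15)·(16/31) − 8 = -8/31.
For Column: with q = P(E), equating II's and III's payoffs gives 15q − 8 = −16q + 8 ⇒ q = 16/31.

-8/31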